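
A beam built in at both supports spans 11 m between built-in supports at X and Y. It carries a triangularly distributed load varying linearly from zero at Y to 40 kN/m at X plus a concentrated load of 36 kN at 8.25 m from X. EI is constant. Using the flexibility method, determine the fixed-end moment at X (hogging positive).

M_X = 260.6 kN·m

Take the two fixed-end moments M_X, M_Y as redundants; the released structure is the simple span XY.
On the primary (simply-supported) span, the end slopes from the loading are:
  at X: triangular load, peak 40: w₀L³/(45EI) = 1183/EI
  at Y: triangular load, peak 40: 7w₀L³/(360EI) = 1035/EI
  at X: point load 36 at a = 8.25: Pab(L + b)/(6LEI) = 170.2/EI
  at Y: point load 36 at a = 8.25: Pab(L + a)/(6LEI) = 238.2/EI
  θ_X0 = 1353/EI,  θ_Y0 = 1273/EI
Flexibility coefficients: a unit moment at one end gives L/(3EI) there and L/(6EI) at the far end, so f₁₁ = f₂₂ = 3.667/EI and f₁₂ = f₂₁ = 1.833/EI.
Compatibility — zero rotation at each built-in end:
  3.667 M_X + 1.833 M_Y = 1353
  1.833 M_X + 3.667 M_Y = 1273
Solving the pair gives M_X = 260.6 kN·m and M_Y = 217 kN·m (hogging).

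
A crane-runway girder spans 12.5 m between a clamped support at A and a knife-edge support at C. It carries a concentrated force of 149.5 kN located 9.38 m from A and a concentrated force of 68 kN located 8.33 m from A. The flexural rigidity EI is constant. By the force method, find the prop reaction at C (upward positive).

Release the roller at C. Primary structure: cantilever fixed at A.
Deflection at C on the released cantilever, summing each load's contribution:
  point load 149.5 at a = 9.38: Pa²(3L − a)/(6EI) = 61647/EI
  point load 68 at a = 8.33: Pa²(3L − a)/(6EI) = 22940/EI
  δ_0 = 84586/EI
Flexibility coefficient — unit upward force at C: δ_{CC} = L³/(3EI) = 651/EI.
The prop prevents deflection at C: R_C = δ_0/δ_{CC} = 84586/651 = 129.9 kN.

R_C = 129.9 kN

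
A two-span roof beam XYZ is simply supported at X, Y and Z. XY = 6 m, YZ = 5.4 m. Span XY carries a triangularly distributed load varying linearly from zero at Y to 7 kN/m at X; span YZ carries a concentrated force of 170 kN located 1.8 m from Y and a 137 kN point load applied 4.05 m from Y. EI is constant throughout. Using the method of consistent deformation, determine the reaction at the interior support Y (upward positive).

Release continuity at Y by inserting a hinge; the redundant is the internal moment M_Y. The primary structure is two simply-supported spans XY and YZ.
Discontinuity in slope at Y on the released structure — sum the simple-span end rotations:
  span XY: triangular load, peak 7: 7w₀L³/(360EI) = 29.4/EI
  span YZ: point load 170 at a = 1.8: Pab(L + b)/(6LEI) = 306/EI
  span YZ: point load 137 at a = 4.05: Pab(L + b)/(6LEI) = 156.1/EI
  relative rotation θ_0 = (29.4 + 462.1)/EI = 491.5/EI
A unit hogging moment at Y produces rotation L₁/(3EI) + L₂/(3EI) = 3.8/EI.
Compatibility: M_Y·(L₁+L₂)/(3EI) = θ_0, giving M_Y = 129.3 kN·m (hogging).
Span XY, ΣM about X with M_Y applied at Y: R_Y^{XY}·6 = 42 + 129.3, so R_Y^{XY} = 28.55 kN and R_X = 21 − 28.55 = -7.555 kN.
Span YZ, ΣM about Z: R_Y^{YZ}·5.4 = 797 + 129.3, so R_Y^{YZ} = 171.5 kN and R_Z = 307 − 171.5 = 135.5 kN.
R_Y = 28.55 + 171.5 = 200.1 kN.

R_Y = 200.1 kN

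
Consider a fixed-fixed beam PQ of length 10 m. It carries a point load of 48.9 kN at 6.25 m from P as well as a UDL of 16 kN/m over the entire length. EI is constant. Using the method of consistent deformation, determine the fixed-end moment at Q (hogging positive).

Release both end moments; the primary structure is a simply-supported span PQ with redundants M_P and M_Q.
End rotations of the released simple span under the applied load (×1/EI):
  at P: point load 48.9 at a = 6.25: Pab(L + b)/(6LEI) = 262.6/EI
  at Q: point load 48.9 at a = 6.25: Pab(L + a)/(6LEI) = 310.4/EI
  at P: UDL 16: wL³/(24EI) = 666.7/EI
  at Q: UDL 16: wL³/(24EI) = 666.7/EI
  θ_P0 = 929.3/EI,  θ_Q0 = 977.1/EI
Flexibility coefficients: a unit moment at one end gives L/(3EI) there and L/(6EI) at the far end, so f₁₁ = f₂₂ = 3.333/EI and f₁₂ = f₂₁ = 1.667/EI.
Compatibility — zero rotation at each built-in end:
  3.333 M_P + 1.667 M_Q = 929.3
  1.667 M_P + 3.333 M_Q = 977.1
Solving the pair gives M_P = 176.3 kN·m and M_Q = 205 kN·m (hogging).

M_Q = 205 kN·m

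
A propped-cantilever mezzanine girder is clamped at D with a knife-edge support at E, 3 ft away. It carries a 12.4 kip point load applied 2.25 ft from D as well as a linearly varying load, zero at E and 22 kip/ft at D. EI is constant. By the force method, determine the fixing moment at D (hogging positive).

Release the roller at E. Primary structure: cantilever fixed at D.
Deflection at E on the released cantilever, summing each load's contribution:
  point load 12.4 at a = 2.25: Pa²(3L − a)/(6EI) = 70.62/EI
  triangular load, peak 22 at the fixed end: w₀L⁴/(30EI) = 59.4/EI
  δ_0 = 130/EI
Tip deflection under a unit load at E: L³/(3EI) = 9/EI.
The prop prevents deflection at E: R_E = δ_0/δ_{EE} = 130/9 = 14.45 kip.
Moment equilibrium about D: M_D = Σ(load moments about D) − R_E·L = 60.9 − 14.45×3 = 17.56 kip·ft.

M_D = 17.56 kip·ft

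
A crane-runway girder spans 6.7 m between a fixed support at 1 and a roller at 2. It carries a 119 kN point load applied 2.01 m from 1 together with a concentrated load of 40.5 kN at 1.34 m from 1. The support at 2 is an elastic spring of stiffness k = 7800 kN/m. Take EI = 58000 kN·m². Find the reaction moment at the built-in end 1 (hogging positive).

M_1 = 189.1 kN·m

Release the roller at 2. Primary structure: cantilever fixed at 1.
Primary-structure tip deflection at 2 by superposition:
  point load 119 at a = 2.01: Pa²(3L − a)/(6EI) = 1450/EI
  point load 40.5 at a = 1.34: Pa²(3L − a)/(6EI) = 227.4/EI
  δ_0 = 1677/EI
Flexibility coefficient — unit upward force at 2: δ_{22} = L³/(3EI) = 100.3/EI.
With EI = 58000 kN·m²: δ_0 = 0.028912 m and δ_{22} = 0.001729 m/kN.
Compatibility — the spring shortens by R_2/k under the reaction it provides: δ_0 − R_2·δ_{22} = R_2/k. With 1/k = 0.000128 m/kN, R_2 = δ_0 / (δ_{22} + 1/k) = 0.028912 / (0.001729 + 0.000128) = 15.57 kN.
Moment equilibrium about 1: M_1 = Σ(load moments about 1) − R_2·L = 293.5 − 15.57×6.7 = 189.1 kN·m.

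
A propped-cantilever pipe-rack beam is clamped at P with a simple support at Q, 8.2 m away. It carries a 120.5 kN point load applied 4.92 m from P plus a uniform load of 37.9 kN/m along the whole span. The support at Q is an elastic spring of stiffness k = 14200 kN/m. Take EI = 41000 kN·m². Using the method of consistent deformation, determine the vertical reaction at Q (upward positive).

R_Q = 166 kN

Take the reaction at Q as the redundant and release it; the primary structure is a cantilever fixed at P.
Primary-structure tip deflection at Q by superposition:
  point load 120.5 at a = 4.92: Pa²(3L − a)/(6EI) = 9567/EI
  UDL 37.9: wL⁴/(8EI) = 21419/EI
  δ_0 = 30987/EI
Flexibility coefficient — unit upward force at Q: δ_{QQ} = L³/(3EI) = 183.8/EI.
With EI = 41000 kN·m²: δ_0 = 0.75577 m and δ_{QQ} = 0.004483 m/kN.
Compatibility — the spring shortens by R_Q/k under the reaction it provides: δ_0 − R_Q·δ_{QQ} = R_Q/k. With 1/k = 0.00007 m/kN, R_Q = δ_0 / (δ_{QQ} + 1/k) = 0.75577 / (0.004483 + 0.00007) = 166 kN.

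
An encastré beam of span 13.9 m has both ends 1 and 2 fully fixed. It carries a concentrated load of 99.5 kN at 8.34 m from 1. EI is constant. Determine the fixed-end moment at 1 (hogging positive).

Release both end moments; the primary structure is a simply-supported span 12 with redundants M_1 and M_2.
End rotations of the released simple span under the applied load (×1/EI):
  at 1: point load 99.5 at a = 8.34: Pab(L + b)/(6LEI) = 1077/EI
  at 2: point load 99.5 at a = 8.34: Pab(L + a)/(6LEI) = 1230/EI
  θ_10 = 1077/EI,  θ_20 = 1230/EI
Flexibility coefficients: a unit moment at one end gives L/(3EI) there and L/(6EI) at the far end, so f₁₁ = f₂₂ = 4.633/EI and f₁₂ = f₂₁ = 2.317/EI.
Compatibility — zero rotation at each built-in end:
  4.633 M_1 + 2.317 M_2 = 1077
  2.317 M_1 + 4.633 M_2 = 1230
Solving the pair gives M_1 = 132.8 kN·m and M_2 = 199.2 kN·m (hogging).

M_1 = 132.8 kN·m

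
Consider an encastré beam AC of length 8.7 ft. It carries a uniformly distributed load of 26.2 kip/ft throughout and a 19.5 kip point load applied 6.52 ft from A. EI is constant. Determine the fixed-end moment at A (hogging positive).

Release both end moments; the primary structure is a simply-supported span AC with redundants M_A and M_C.
Simple-span end rotations at A and C under the given loads:
  at A: UDL 26.2: wL³/(24EI) = 718.9/EI
  at C: UDL 26.2: wL³/(24EI) = 718.9/EI
  at A: point load 19.5 at a = 6.52: Pab(L + b)/(6LEI) = 57.77/EI
  at C: point load 19.5 at a = 6.52: Pab(L + a)/(6LEI) = 80.81/EI
  θ_A0 = 776.6/EI,  θ_C0 = 799.7/EI
Flexibility coefficients: a unit moment at one end gives L/(3EI) there and L/(6EI) at the far end, so f₁₁ = f₂₂ = 2.9/EI and f₁₂ = f₂₁ = 1.45/EI.
Compatibility — zero rotation at each built-in end:
  2.9 M_A + 1.45 M_C = 776.6
  1.45 M_A + 2.9 M_C = 799.7
Solving the pair gives M_A = 173.2 kip·ft and M_C = 189.1 kip·ft (hogging).

M_A = 173.2 kip·ft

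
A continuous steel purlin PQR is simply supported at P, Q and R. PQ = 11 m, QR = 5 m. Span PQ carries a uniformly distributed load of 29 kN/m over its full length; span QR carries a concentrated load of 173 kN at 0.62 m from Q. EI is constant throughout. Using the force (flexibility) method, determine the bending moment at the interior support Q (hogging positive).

Release continuity at Q by inserting a hinge; the redundant is the internal moment M_Q. The primary structure is two simply-supported spans PQ and QR.
Rotations at Q on the released spans (each span's end-slope, ×1/EI):
  span PQ: UDL 29: wL³/(24EI) = 1608/EI
  span QR: point load 173 at a = 0.62: Pab(L + b)/(6LEI) = 146.9/EI
  relative rotation θ_0 = (1608 + 146.9)/EI = 1755/EI
A unit hogging moment at Q produces rotation L₁/(3EI) + L₂/(3EI) = 5.333/EI.
Compatibility: M_Q·(L₁+L₂)/(3EI) = θ_0, giving M_Q = 329.1 kN·m (hogging).

M_Q = 329.1 kN·m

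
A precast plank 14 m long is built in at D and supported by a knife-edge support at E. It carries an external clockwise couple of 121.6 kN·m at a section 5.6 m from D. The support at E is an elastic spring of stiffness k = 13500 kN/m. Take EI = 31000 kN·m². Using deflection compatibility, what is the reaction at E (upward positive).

R_E = 8.317 kN

Choose R_E as the redundant. The primary structure is the cantilever fixed at D.
Primary-structure tip deflection at E by superposition:
  clockwise couple 121.6 at a = 5.6: M₀a(2L − a)/(2EI) = 7627/EI
Flexibility coefficient — unit upward force at E: δ_{EE} = L³/(3EI) = 914.7/EI.
With EI = 31000 kN·m²: δ_0 = 0.24602 m and δ_{EE} = 0.029505 m/kN.
Compatibility — the spring shortens by R_E/k under the reaction it provides: δ_0 − R_E·δ_{EE} = R_E/k. With 1/k = 0.000074 m/kN, R_E = δ_0 / (δ_{EE} + 1/k) = 0.24602 / (0.029505 + 0.000074) = 8.317 kN.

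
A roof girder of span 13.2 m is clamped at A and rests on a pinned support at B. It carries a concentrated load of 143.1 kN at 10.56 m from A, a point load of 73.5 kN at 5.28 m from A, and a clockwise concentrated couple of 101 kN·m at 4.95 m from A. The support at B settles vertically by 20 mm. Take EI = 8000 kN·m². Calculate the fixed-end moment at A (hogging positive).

Take the reaction at B as the redundant and release it; the primary structure is a cantilever fixed at A.
Downward deflection at the released point B due to the loads:
  point load 143.1 at a = 10.56: Pa²(3L − a)/(6EI) = 77235/EI
  point load 73.5 at a = 5.28: Pa²(3L − a)/(6EI) = 11721/EI
  clockwise couple 101 at a = 4.95: M₀a(2L − a)/(2EI) = 5362/EI
  δ_0 = 94317/EI
Tip deflection under a unit load at B: L³/(3EI) = 766.7/EI.
With EI = 8000 kN·m²: δ_0 = 11.79 m and δ_{BB} = 0.095832 m/kN.
Compatibility — the beam at B must follow the support down by 0.02 m: δ_0 − R_B·δ_{BB} = 0.02, so R_B = (11.79 − 0.02)/0.095832 = 122.8 kN.
Moment equilibrium about A: M_A = Σ(load moments about A) − R_B·L = 2000 − 122.8×13.2 = 379 kN·m.

M_A = 379 kN·m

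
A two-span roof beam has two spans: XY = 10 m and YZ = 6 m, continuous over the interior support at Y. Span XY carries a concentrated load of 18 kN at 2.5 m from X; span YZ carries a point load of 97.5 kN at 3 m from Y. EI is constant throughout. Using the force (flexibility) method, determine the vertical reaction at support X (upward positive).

R_X = 8.068 kN

Take M_Y as the redundant. Released structure: two simple spans XY and YZ with a hinge at Y.
Discontinuity in slope at Y on the released structure — sum the simple-span end rotations:
  span XY: point load 18 at a = 2.5: Pab(L + a)/(6LEI) = 70.31/EI
  span YZ: point load 97.5 at a = 3: Pab(L + b)/(6LEI) = 219.4/EI
  relative rotation θ_0 = (70.31 + 219.4)/EI = 289.7/EI
A unit hogging moment at Y produces rotation L₁/(3EI) + L₂/(3EI) = 5.333/EI.
Slope continuity at Y: θ_0 = M_Y·5.333/EI, so M_Y = 289.7/5.333 = 54.32 kN·m (hogging).
Span XY, ΣM about X with M_Y applied at Y: R_Y^{XY}·10 = 45 + 54.32, so R_Y^{XY} = 9.932 kN and R_X = 18 − 9.932 = 8.068 kN.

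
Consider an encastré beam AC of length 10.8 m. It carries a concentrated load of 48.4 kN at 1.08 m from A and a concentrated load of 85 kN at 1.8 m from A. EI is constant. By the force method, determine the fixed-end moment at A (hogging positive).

Take the two fixed-end moments M_A, M_C as redundants; the released structure is the simple span AC.
End rotations of the released simple span under the applied load (×1/EI):
  at A: point load 48.4 at a = 1.08: Pab(L + b)/(6LEI) = 160.9/EI
  at C: point load 48.4 at a = 1.08: Pab(L + a)/(6LEI) = 93.15/EI
  at A: point load 85 at a = 1.8: Pab(L + b)/(6LEI) = 420.8/EI
  at C: point load 85 at a = 1.8: Pab(L + a)/(6LEI) = 267.8/EI
  θ_A0 = 581.6/EI,  θ_C0 = 360.9/EI
Flexibility coefficients: a unit moment at one end gives L/(3EI) there and L/(6EI) at the far end, so f₁₁ = f₂₂ = 3.6/EI and f₁₂ = f₂₁ = 1.8/EI.
Compatibility — zero rotation at each built-in end:
  3.6 M_A + 1.8 M_C = 581.6
  1.8 M_A + 3.6 M_C = 360.9
Solving the pair gives M_A = 148.6 kN·m and M_C = 25.95 kN·m (hogging).

M_A = 148.6 kN·m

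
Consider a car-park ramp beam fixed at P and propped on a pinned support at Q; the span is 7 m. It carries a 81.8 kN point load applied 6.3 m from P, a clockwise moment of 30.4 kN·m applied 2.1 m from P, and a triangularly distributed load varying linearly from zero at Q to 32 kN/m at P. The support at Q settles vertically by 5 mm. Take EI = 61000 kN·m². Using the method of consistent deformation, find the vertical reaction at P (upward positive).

R_P = 101.2 kN

Release the roller at Q. Primary structure: cantilever fixed at P.
Deflection at Q on the released cantilever, summing each load's contribution:
  point load 81.8 at a = 6.3: Pa²(3L − a)/(6EI) = 7954/EI
  clockwise couple 30.4 at a = 2.1: M₀a(2L − a)/(2EI) = 379.8/EI
  triangular load, peak 32 at the fixed end: w₀L⁴/(30EI) = 2561/EI
  δ_0 = 10895/EI
Tip deflection under a unit load at Q: L³/(3EI) = 114.3/EI.
With EI = 61000 kN·m²: δ_0 = 0.17861 m and δ_{QQ} = 0.001874 m/kN.
Compatibility — the beam at Q must follow the support down by 0.005 m: δ_0 − R_Q·δ_{QQ} = 0.005, so R_Q = (0.17861 − 0.005)/0.001874 = 92.63 kN.
Vertical equilibrium: R_P = ΣP − R_Q = 193.8 − 92.63 = 101.2 kN.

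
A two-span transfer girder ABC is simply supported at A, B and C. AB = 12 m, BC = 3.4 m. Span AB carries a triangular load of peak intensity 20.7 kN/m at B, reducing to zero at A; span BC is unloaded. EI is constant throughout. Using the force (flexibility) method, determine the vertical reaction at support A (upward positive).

R_A = 28.5 kN

Release continuity at B by inserting a hinge; the redundant is the internal moment M_B. The primary structure is two simply-supported spans AB and BC.
End slopes at the hinge B, treating each span as simply supported:
  span AB: triangular load, peak 20.7: w₀L³/(45EI) = 794.9/EI
  relative rotation θ_0 = (794.9 + 0)/EI = 794.9/EI
A unit hogging moment at B produces rotation L₁/(3EI) + L₂/(3EI) = 5.133/EI.
Slope continuity at B: θ_0 = M_B·5.133/EI, so M_B = 794.9/5.133 = 154.8 kN·m (hogging).
Span AB, ΣM about A with M_B applied at B: R_B^{AB}·12 = 993.6 + 154.8, so R_B^{AB} = 95.7 kN and R_A = 124.2 − 95.7 = 28.5 kN.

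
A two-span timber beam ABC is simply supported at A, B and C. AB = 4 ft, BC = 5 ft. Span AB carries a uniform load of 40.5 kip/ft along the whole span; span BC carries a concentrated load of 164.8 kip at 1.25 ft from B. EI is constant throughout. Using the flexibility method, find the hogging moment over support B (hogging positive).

M_B = 111.1 kip·ft

Insert a hinge at B; M_B is the redundant, and each span becomes simply supported.
End slopes at the hinge B, treating each span as simply supported:
  span AB: UDL 40.5: wL³/(24EI) = 108/EI
  span BC: point load 164.8 at a = 1.25: Pab(L + b)/(6LEI) = 225.3/EI
  relative rotation θ_0 = (108 + 225.3)/EI = 333.3/EI
A unit hogging moment at B produces rotation L₁/(3EI) + L₂/(3EI) = 3/EI.
Compatibility: M_B·(L₁+L₂)/(3EI) = θ_0, giving M_B = 111.1 kip·ft (hogging).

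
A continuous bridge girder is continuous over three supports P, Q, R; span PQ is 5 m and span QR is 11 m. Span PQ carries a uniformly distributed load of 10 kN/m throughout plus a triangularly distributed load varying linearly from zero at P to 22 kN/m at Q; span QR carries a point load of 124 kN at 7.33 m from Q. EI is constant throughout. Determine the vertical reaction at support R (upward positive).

Insert a hinge at Q; M_Q is the redundant, and each span becomes simply supported.
Discontinuity in slope at Q on the released structure — sum the simple-span end rotations:
  span PQ: UDL 10: wL³/(24EI) = 52.08/EI
  span PQ: triangular load, peak 22: w₀L³/(45EI) = 61.11/EI
  span QR: point load 124 at a = 7.33: Pab(L + b)/(6LEI) = 741.4/EI
  relative rotation θ_0 = (113.2 + 741.4)/EI = 854.6/EI
A unit hogging moment at Q produces rotation L₁/(3EI) + L₂/(3EI) = 5.333/EI.
Compatibility: M_Q·(L₁+L₂)/(3EI) = θ_0, giving M_Q = 160.2 kN·m (hogging).
Span QR, ΣM about R: R_Q^{QR}·11 = 455.1 + 160.2, so R_Q^{QR} = 55.94 kN and R_R = 124 − 55.94 = 68.06 kN.

R_R = 68.06 kN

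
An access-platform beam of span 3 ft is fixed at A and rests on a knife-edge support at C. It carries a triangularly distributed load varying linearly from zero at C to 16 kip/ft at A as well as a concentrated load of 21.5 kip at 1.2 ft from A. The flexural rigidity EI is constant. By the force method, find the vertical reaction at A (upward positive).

R_A = 36.23 kip

Choose R_C as the redundant. The primary structure is the cantilever fixed at A.
Deflection at C on the released cantilever, summing each load's contribution:
  triangular load, peak 16 at the fixed end: w₀L⁴/(30EI) = 43.2/EI
  point load 21.5 at a = 1.2: Pa²(3L − a)/(6EI) = 40.25/EI
  δ_0 = 83.45/EI
Flexibility coefficient — unit upward force at C: δ_{CC} = L³/(3EI) = 9/EI.
The prop prevents deflection at C: R_C = δ_0/δ_{CC} = 83.45/9 = 9.272 kip.
Vertical equilibrium: R_A = ΣP − R_C = 45.5 − 9.272 = 36.23 kip.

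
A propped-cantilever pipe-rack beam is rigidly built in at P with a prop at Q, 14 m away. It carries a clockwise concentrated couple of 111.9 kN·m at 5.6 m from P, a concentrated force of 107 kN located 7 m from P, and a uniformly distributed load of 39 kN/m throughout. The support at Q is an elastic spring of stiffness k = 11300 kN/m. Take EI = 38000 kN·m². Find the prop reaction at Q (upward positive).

Take the reaction at Q as the redundant and release it; the primary structure is a cantilever fixed at P.
Deflection at Q on the released cantilever, summing each load's contribution:
  clockwise couple 111.9 at a = 5.6: M₀a(2L − a)/(2EI) = 7018/EI
  point load 107 at a = 7: Pa²(3L − a)/(6EI) = 30584/EI
  UDL 39: wL⁴/(8EI) = 187278/EI
  δ_0 = 224881/EI
Flexibility coefficient — unit upward force at Q: δ_{QQ} = L³/(3EI) = 914.7/EI.
With EI = 38000 kN·m²: δ_0 = 5.9179 m and δ_{QQ} = 0.02407 m/kN.
Compatibility — the spring shortens by R_Q/k under the reaction it provides: δ_0 − R_Q·δ_{QQ} = R_Q/k. With 1/k = 0.000088 m/kN, R_Q = δ_0 / (δ_{QQ} + 1/k) = 5.9179 / (0.02407 + 0.000088) = 245 kN.

R_Q = 245 kN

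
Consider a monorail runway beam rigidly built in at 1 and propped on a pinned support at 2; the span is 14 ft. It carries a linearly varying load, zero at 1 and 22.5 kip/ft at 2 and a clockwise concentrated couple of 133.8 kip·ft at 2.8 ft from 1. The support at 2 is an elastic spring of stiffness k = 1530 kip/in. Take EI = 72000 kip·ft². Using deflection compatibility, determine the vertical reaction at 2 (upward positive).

R_2 = 91.39 kip

Remove the prop at 2; the released (primary) structure is a cantilever built in at 1.
Deflection at 2 on the released cantilever, summing each load's contribution:
  triangular load, peak 22.5 at the free end: 11w₀L⁴/(120EI) = 79233/EI
  clockwise couple 133.8 at a = 2.8: M₀a(2L − a)/(2EI) = 4720/EI
  δ_0 = 83953/EI
Tip deflection under a unit load at 2: L³/(3EI) = 914.7/EI.
With EI = 72000 kip·ft²: δ_0 = 1.166 ft and δ_{22} = 0.012704 ft/kip.
Compatibility — the spring shortens by R_2/k under the reaction it provides: δ_0 − R_2·δ_{22} = R_2/k. With 1/k = 1/(1530×12) ft/kip = 0.000054 ft/kip, R_2 = δ_0 / (δ_{22} + 1/k) = 1.166 / (0.012704 + 0.000054) = 91.39 kip.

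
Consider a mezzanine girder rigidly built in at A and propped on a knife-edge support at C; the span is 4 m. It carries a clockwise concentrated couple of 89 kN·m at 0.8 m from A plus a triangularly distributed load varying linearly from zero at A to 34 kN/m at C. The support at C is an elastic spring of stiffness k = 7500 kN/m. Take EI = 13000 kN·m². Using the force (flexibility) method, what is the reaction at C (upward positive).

R_C = 45.7 kN

Choose R_C as the redundant. The primary structure is the cantilever fixed at A.
Deflection at C on the released cantilever, summing each load's contribution:
  clockwise couple 89 at a = 0.8: M₀a(2L − a)/(2EI) = 256.3/EI
  triangular load, peak 34 at the free end: 11w₀L⁴/(120EI) = 797.9/EI
  δ_0 = 1054/EI
Tip deflection under a unit load at C: L³/(3EI) = 21.33/EI.
With EI = 13000 kN·m²: δ_0 = 0.081091 m and δ_{CC} = 0.001641 m/kN.
Compatibility — the spring shortens by R_C/k under the reaction it provides: δ_0 − R_C·δ_{CC} = R_C/k. With 1/k = 0.000133 m/kN, R_C = δ_0 / (δ_{CC} + 1/k) = 0.081091 / (0.001641 + 0.000133) = 45.7 kN.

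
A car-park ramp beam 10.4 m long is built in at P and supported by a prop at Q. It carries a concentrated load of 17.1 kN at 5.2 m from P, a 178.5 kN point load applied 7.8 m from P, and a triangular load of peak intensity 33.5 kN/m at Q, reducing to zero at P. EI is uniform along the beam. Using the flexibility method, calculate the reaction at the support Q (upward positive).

Release the roller at Q. Primary structure: cantilever fixed at P.
Free-end deflection of the primary structure under the applied loading (downward +):
  point load 17.1 at a = 5.2: Pa²(3L − a)/(6EI) = 2004/EI
  point load 178.5 at a = 7.8: Pa²(3L − a)/(6EI) = 42354/EI
  triangular load, peak 33.5 at the free end: 11w₀L⁴/(120EI) = 35924/EI
  δ_0 = 80282/EI
Tip deflection under a unit load at Q: L³/(3EI) = 375/EI.
The prop prevents deflection at Q: R_Q = δ_0/δ_{QQ} = 80282/375 = 214.1 kN.

R_Q = 214.1 kN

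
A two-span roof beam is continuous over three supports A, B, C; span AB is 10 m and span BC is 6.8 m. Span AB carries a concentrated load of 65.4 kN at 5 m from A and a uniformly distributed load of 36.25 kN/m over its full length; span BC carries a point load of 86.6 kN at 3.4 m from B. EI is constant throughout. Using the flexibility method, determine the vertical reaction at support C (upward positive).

R_C = -13.67 kN

Take M_B as the redundant. Released structure: two simple spans AB and BC with a hinge at B.
Discontinuity in slope at B on the released structure — sum the simple-span end rotations:
  span AB: point load 65.4 at a = 5: Pab(L + a)/(6LEI) = 408.8/EI
  span AB: UDL 36.25: wL³/(24EI) = 1510/EI
  span BC: point load 86.6 at a = 3.4: Pab(L + b)/(6LEI) = 250.3/EI
  relative rotation θ_0 = (1919 + 250.3)/EI = 2169/EI
A unit hogging moment at B produces rotation L₁/(3EI) + L₂/(3EI) = 5.6/EI.
Compatibility: M_B·(L₁+L₂)/(3EI) = θ_0, giving M_B = 387.4 kN·m (hogging).
Span BC, ΣM about C: R_B^{BC}·6.8 = 294.4 + 387.4, so R_B^{BC} = 100.3 kN and R_C = 86.6 − 100.3 = -13.67 kN.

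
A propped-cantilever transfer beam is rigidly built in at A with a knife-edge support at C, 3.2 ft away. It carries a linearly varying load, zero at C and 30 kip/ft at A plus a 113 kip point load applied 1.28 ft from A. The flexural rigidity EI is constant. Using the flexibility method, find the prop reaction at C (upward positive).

R_C = 33.1 kip

Choose R_C as the redundant. The primary structure is the cantilever fixed at A.
Primary-structure tip deflection at C by superposition:
  triangular load, peak 30 at the fixed end: w₀L⁴/(30EI) = 104.9/EI
  point load 113 at a = 1.28: Pa²(3L − a)/(6EI) = 256.7/EI
  δ_0 = 361.6/EI
Tip deflection under a unit load at C: L³/(3EI) = 10.92/EI.
Compatibility at C: δ_0 − R_C·δ_{CC} = 0, so R_C = 361.6/10.92 = 33.1 kip.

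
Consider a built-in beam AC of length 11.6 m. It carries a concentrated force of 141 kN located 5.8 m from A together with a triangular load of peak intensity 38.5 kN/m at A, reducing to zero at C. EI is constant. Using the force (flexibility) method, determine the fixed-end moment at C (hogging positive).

M_C = 377.1 kN·m

Take the two fixed-end moments M_A, M_C as redundants; the released structure is the simple span AC.
On the primary (simply-supported) span, the end slopes from the loading are:
  at A: point load 141 at a = 5.8: Pab(L + b)/(6LEI) = 1186/EI
  at C: point load 141 at a = 5.8: Pab(L + a)/(6LEI) = 1186/EI
  at A: triangular load, peak 38.5: w₀L³/(45EI) = 1335/EI
  at C: triangular load, peak 38.5: 7w₀L³/(360EI) = 1169/EI
  θ_A0 = 2521/EI,  θ_C0 = 2354/EI
Flexibility coefficients: a unit moment at one end gives L/(3EI) there and L/(6EI) at the far end, so f₁₁ = f₂₂ = 3.867/EI and f₁₂ = f₂₁ = 1.933/EI.
Compatibility — zero rotation at each built-in end:
  3.867 M_A + 1.933 M_C = 2521
  1.933 M_A + 3.867 M_C = 2354
Solving the pair gives M_A = 463.5 kN·m and M_C = 377.1 kN·m (hogging).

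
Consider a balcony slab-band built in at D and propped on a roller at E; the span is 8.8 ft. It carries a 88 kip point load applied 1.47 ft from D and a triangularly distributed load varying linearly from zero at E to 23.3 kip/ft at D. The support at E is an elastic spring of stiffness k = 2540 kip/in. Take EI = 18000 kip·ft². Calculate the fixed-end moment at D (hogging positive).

Take the reaction at E as the redundant and release it; the primary structure is a cantilever fixed at D.
Primary-structure tip deflection at E by superposition:
  point load 88 at a = 1.47: Pa²(3L − a)/(6EI) = 790.1/EI
  triangular load, peak 23.3 at the fixed end: w₀L⁴/(30EI) = 4658/EI
  δ_0 = 5448/EI
Tip deflection under a unit load at E: L³/(3EI) = 227.2/EI.
With EI = 18000 kip·ft²: δ_0 = 0.30265 ft and δ_{EE} = 0.01262 ft/kip.
Compatibility — the spring shortens by R_E/k under the reaction it provides: δ_0 − R_E·δ_{EE} = R_E/k. With 1/k = 1/(2540×12) ft/kip = 0.000033 ft/kip, R_E = δ_0 / (δ_{EE} + 1/k) = 0.30265 / (0.01262 + 0.000033) = 23.92 kip.
Moment equilibrium about D: M_D = Σ(load moments about D) − R_E·L = 430.1 − 23.92×8.8 = 219.6 kip·ft.

M_D = 219.6 kip·ft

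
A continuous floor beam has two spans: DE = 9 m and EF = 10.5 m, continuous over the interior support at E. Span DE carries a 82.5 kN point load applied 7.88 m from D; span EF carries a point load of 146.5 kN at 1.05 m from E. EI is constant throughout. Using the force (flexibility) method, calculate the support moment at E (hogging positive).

M_E = 105.8 kN·m

Take M_E as the redundant. Released structure: two simple spans DE and EF with a hinge at E.
End slopes at the hinge E, treating each span as simply supported:
  span DE: point load 82.5 at a = 7.88: Pab(L + a)/(6LEI) = 227.6/EI
  span EF: point load 146.5 at a = 1.05: Pab(L + b)/(6LEI) = 460.3/EI
  relative rotation θ_0 = (227.6 + 460.3)/EI = 687.9/EI
A unit hogging moment at E produces rotation L₁/(3EI) + L₂/(3EI) = 6.5/EI.
Compatibility: M_E·(L₁+L₂)/(3EI) = θ_0, giving M_E = 105.8 kN·m (hogging).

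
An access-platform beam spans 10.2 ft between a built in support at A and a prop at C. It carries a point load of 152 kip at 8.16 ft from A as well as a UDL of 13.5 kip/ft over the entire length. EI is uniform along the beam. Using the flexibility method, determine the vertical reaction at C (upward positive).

Choose R_C as the redundant. The primary structure is the cantilever fixed at A.
Primary-structure tip deflection at C by superposition:
  point load 152 at a = 8.16: Pa²(3L − a)/(6EI) = 37853/EI
  UDL 13.5: wL⁴/(8EI) = 18266/EI
  δ_0 = 56119/EI
Flexibility coefficient — unit upward force at C: δ_{CC} = L³/(3EI) = 353.7/EI.
The prop prevents deflection at C: R_C = δ_0/δ_{CC} = 56119/353.7 = 158.6 kip.

R_C = 158.6 kip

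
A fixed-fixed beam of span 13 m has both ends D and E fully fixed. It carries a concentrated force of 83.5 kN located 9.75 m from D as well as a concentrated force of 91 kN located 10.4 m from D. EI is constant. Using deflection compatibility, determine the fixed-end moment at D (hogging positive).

M_D = 88.74 kN·m

Release both end moments; the primary structure is a simply-supported span DE with redundants M_D and M_E.
End rotations of the released simple span under the applied load (×1/EI):
  at D: point load 83.5 at a = 9.75: Pab(L + b)/(6LEI) = 551.2/EI
  at E: point load 83.5 at a = 9.75: Pab(L + a)/(6LEI) = 771.7/EI
  at D: point load 91 at a = 10.4: Pab(L + b)/(6LEI) = 492.1/EI
  at E: point load 91 at a = 10.4: Pab(L + a)/(6LEI) = 738.2/EI
  θ_D0 = 1043/EI,  θ_E0 = 1510/EI
Flexibility coefficients: a unit moment at one end gives L/(3EI) there and L/(6EI) at the far end, so f₁₁ = f₂₂ = 4.333/EI and f₁₂ = f₂₁ = 2.167/EI.
Compatibility — zero rotation at each built-in end:
  4.333 M_D + 2.167 M_E = 1043
  2.167 M_D + 4.333 M_E = 1510
Solving the pair gives M_D = 88.74 kN·m and M_E = 304.1 kN·m (hogging).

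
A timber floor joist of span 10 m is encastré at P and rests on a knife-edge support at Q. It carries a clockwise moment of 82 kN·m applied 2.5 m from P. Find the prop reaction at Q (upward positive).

Take the reaction at Q as the redundant and release it; the primary structure is a cantilever fixed at P.
Primary-structure tip deflection at Q by superposition:
  clockwise couple 82 at a = 2.5: M₀a(2L − a)/(2EI) = 1794/EI
Tip deflection under a unit load at Q: L³/(3EI) = 333.3/EI.
Compatibility at Q: δ_0 − R_Q·δ_{QQ} = 0, so R_Q = 1794/333.3 = 5.381 kN.

R_Q = 5.381 kN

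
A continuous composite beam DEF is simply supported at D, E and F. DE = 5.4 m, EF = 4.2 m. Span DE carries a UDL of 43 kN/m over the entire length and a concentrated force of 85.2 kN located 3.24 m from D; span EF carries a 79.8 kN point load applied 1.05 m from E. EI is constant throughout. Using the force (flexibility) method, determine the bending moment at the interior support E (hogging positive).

Release continuity at E by inserting a hinge; the redundant is the internal moment M_E. The primary structure is two simply-supported spans DE and EF.
Rotations at E on the released spans (each span's end-slope, ×1/EI):
  span DE: UDL 43: wL³/(24EI) = 282.1/EI
  span DE: point load 85.2 at a = 3.24: Pab(L + a)/(6LEI) = 159/EI
  span EF: point load 79.8 at a = 1.05: Pab(L + b)/(6LEI) = 76.98/EI
  relative rotation θ_0 = (441.1 + 76.98)/EI = 518.1/EI
A unit hogging moment at E produces rotation L₁/(3EI) + L₂/(3EI) = 3.2/EI.
Compatibility: M_E·(L₁+L₂)/(3EI) = θ_0, giving M_E = 161.9 kN·m (hogging).

M_E = 161.9 kN·m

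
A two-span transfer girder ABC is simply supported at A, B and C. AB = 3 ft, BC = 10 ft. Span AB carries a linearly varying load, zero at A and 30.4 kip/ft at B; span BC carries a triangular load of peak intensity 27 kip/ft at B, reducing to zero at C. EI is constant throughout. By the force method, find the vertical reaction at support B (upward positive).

Insert a hinge at B; M_B is the redundant, and each span becomes simply supported.
Discontinuity in slope at B on the released structure — sum the simple-span end rotations:
  span AB: triangular load, peak 30.4: w₀L³/(45EI) = 18.24/EI
  span BC: triangular load, peak 27: w₀L³/(45EI) = 600/EI
  relative rotation θ_0 = (18.24 + 600)/EI = 618.2/EI
A unit hogging moment at B produces rotation L₁/(3EI) + L₂/(3EI) = 4.333/EI.
Slope continuity at B: θ_0 = M_B·4.333/EI, so M_B = 618.2/4.333 = 142.7 kip·ft (hogging).
Span AB, ΣM about A with M_B applied at B: R_B^{AB}·3 = 91.2 + 142.7, so R_B^{AB} = 77.96 kip and R_A = 45.6 − 77.96 = -32.36 kip.
Span BC, ΣM about C: R_B^{BC}·10 = 900 + 142.7, so R_B^{BC} = 104.3 kip and R_C = 135 − 104.3 = 30.73 kip.
R_B = 77.96 + 104.3 = 182.2 kip.

R_B = 182.2 kip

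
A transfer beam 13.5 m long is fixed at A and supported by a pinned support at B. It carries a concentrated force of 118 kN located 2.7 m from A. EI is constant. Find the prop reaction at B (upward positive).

Take the reaction at B as the redundant and release it; the primary structure is a cantilever fixed at A.
Downward deflection at the released point B due to the loads:
  point load 118 at a = 2.7: Pa²(3L − a)/(6EI) = 5419/EI
Flexibility coefficient — unit upward force at B: δ_{BB} = L³/(3EI) = 820.1/EI.
The prop prevents deflection at B: R_B = δ_0/δ_{BB} = 5419/820.1 = 6.608 kN.

R_B = 6.608 kN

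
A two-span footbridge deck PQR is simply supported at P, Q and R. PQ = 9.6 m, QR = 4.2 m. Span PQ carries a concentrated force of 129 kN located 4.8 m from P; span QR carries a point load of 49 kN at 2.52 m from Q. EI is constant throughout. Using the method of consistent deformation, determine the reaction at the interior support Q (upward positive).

Take M_Q as the redundant. Released structure: two simple spans PQ and QR with a hinge at Q.
Discontinuity in slope at Q on the released structure — sum the simple-span end rotations:
  span PQ: point load 129 at a = 4.8: Pab(L + a)/(6LEI) = 743/EI
  span QR: point load 49 at a = 2.52: Pab(L + b)/(6LEI) = 48.4/EI
  relative rotation θ_0 = (743 + 48.4)/EI = 791.4/EI
A unit hogging moment at Q produces rotation L₁/(3EI) + L₂/(3EI) = 4.6/EI.
Compatibility: M_Q·(L₁+L₂)/(3EI) = θ_0, giving M_Q = 172.1 kN·m (hogging).
Span PQ, ΣM about P with M_Q applied at Q: R_Q^{PQ}·9.6 = 619.2 + 172.1, so R_Q^{PQ} = 82.42 kN and R_P = 129 − 82.42 = 46.58 kN.
Span QR, ΣM about R: R_Q^{QR}·4.2 = 82.32 + 172.1, so R_Q^{QR} = 60.57 kN and R_R = 49 − 60.57 = -11.57 kN.
R_Q = 82.42 + 60.57 = 143 kN.

R_Q = 143 kN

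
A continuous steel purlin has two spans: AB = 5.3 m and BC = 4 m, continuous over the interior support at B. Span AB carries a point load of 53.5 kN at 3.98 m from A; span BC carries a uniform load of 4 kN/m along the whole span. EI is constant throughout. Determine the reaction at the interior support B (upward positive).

Release continuity at B by inserting a hinge; the redundant is the internal moment M_B. The primary structure is two simply-supported spans AB and BC.
Rotations at B on the released spans (each span's end-slope, ×1/EI):
  span AB: point load 53.5 at a = 3.98: Pab(L + a)/(6LEI) = 82.02/EI
  span BC: UDL 4: wL³/(24EI) = 10.67/EI
  relative rotation θ_0 = (82.02 + 10.67)/EI = 92.69/EI
A unit hogging moment at B produces rotation L₁/(3EI) + L₂/(3EI) = 3.1/EI.
Compatibility: M_B·(L₁+L₂)/(3EI) = θ_0, giving M_B = 29.9 kN·m (hogging).
Span AB, ΣM about A with M_B applied at B: R_B^{AB}·5.3 = 212.9 + 29.9, so R_B^{AB} = 45.82 kN and R_A = 53.5 − 45.82 = 7.683 kN.
Span BC, ΣM about C: R_B^{BC}·4 = 32 + 29.9, so R_B^{BC} = 15.47 kN and R_C = 16 − 15.47 = 0.5251 kN.
R_B = 45.82 + 15.47 = 61.29 kN.

R_B = 61.29 kN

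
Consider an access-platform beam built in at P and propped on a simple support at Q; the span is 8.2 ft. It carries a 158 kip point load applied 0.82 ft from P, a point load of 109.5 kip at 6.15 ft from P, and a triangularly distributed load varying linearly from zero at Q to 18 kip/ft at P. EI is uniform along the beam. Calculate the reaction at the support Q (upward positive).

Take the reaction at Q as the redundant and release it; the primary structure is a cantilever fixed at P.
Downward deflection at the released point Q due to the loads:
  point load 158 at a = 0.82: Pa²(3L − a)/(6EI) = 421.1/EI
  point load 109.5 at a = 6.15: Pa²(3L − a)/(6EI) = 12735/EI
  triangular load, peak 18 at the fixed end: w₀L⁴/(30EI) = 2713/EI
  δ_0 = 15869/EI
Flexibility coefficient — unit upward force at Q: δ_{QQ} = L³/(3EI) = 183.8/EI.
Compatibility at Q: δ_0 − R_Q·δ_{QQ} = 0, so R_Q = 15869/183.8 = 86.34 kip.

R_Q = 86.34 kip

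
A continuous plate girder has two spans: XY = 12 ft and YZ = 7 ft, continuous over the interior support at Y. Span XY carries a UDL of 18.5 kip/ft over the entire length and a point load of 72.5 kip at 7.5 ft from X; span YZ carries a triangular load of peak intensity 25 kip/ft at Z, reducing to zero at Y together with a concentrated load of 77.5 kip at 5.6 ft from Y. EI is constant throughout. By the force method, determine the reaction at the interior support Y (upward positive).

Release continuity at Y by inserting a hinge; the redundant is the internal moment M_Y. The primary structure is two simply-supported spans XY and YZ.
Rotations at Y on the released spans (each span's end-slope, ×1/EI):
  span XY: UDL 18.5: wL³/(24EI) = 1332/EI
  span XY: point load 72.5 at a = 7.5: Pab(L + a)/(6LEI) = 662.7/EI
  span YZ: triangular load, peak 25: 7w₀L³/(360EI) = 166.7/EI
  span YZ: point load 77.5 at a = 5.6: Pab(L + b)/(6LEI) = 121.5/EI
  relative rotation θ_0 = (1995 + 288.3)/EI = 2283/EI
A unit hogging moment at Y produces rotation L₁/(3EI) + L₂/(3EI) = 6.333/EI.
Compatibility: M_Y·(L₁+L₂)/(3EI) = θ_0, giving M_Y = 360.5 kip·ft (hogging).
Span XY, ΣM about X with M_Y applied at Y: R_Y^{XY}·12 = 1876 + 360.5, so R_Y^{XY} = 186.4 kip and R_X = 294.5 − 186.4 = 108.1 kip.
Span YZ, ΣM about Z: R_Y^{YZ}·7 = 312.7 + 360.5, so R_Y^{YZ} = 96.16 kip and R_Z = 165 − 96.16 = 68.84 kip.
R_Y = 186.4 + 96.16 = 282.5 kip.

R_Y = 282.5 kip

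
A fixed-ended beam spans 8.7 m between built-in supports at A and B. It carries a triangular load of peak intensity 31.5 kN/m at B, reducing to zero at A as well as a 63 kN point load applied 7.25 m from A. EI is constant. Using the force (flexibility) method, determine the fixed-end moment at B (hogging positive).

Release both end moments; the primary structure is a simply-supported span AB with redundants M_A and M_B.
On the primary (simply-supported) span, the end slopes from the loading are:
  at A: triangular load, peak 31.5: 7w₀L³/(360EI) = 403.3/EI
  at B: triangular load, peak 31.5: w₀L³/(45EI) = 461/EI
  at A: point load 63 at a = 7.25: Pab(L + b)/(6LEI) = 128.8/EI
  at B: point load 63 at a = 7.25: Pab(L + a)/(6LEI) = 202.4/EI
  θ_A0 = 532.1/EI,  θ_B0 = 663.3/EI
Flexibility coefficients: a unit moment at one end gives L/(3EI) there and L/(6EI) at the far end, so f₁₁ = f₂₂ = 2.9/EI and f₁₂ = f₂₁ = 1.45/EI.
Compatibility — zero rotation at each built-in end:
  2.9 M_A + 1.45 M_B = 532.1
  1.45 M_A + 2.9 M_B = 663.3
Solving the pair gives M_A = 92.16 kN·m and M_B = 182.6 kN·m (hogging).

M_B = 182.6 kN·m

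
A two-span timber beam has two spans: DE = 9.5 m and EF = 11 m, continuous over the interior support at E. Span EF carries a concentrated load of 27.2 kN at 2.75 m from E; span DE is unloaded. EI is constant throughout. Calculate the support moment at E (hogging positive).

M_E = 26.34 kN·m

Release continuity at E by inserting a hinge; the redundant is the internal moment M_E. The primary structure is two simply-supported spans DE and EF.
Rotations at E on the released spans (each span's end-slope, ×1/EI):
  span EF: point load 27.2 at a = 2.75: Pab(L + b)/(6LEI) = 180/EI
  relative rotation θ_0 = (0 + 180)/EI = 180/EI
A unit hogging moment at E produces rotation L₁/(3EI) + L₂/(3EI) = 6.833/EI.
Slope continuity at E: θ_0 = M_E·6.833/EI, so M_E = 180/6.833 = 26.34 kN·m (hogging).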